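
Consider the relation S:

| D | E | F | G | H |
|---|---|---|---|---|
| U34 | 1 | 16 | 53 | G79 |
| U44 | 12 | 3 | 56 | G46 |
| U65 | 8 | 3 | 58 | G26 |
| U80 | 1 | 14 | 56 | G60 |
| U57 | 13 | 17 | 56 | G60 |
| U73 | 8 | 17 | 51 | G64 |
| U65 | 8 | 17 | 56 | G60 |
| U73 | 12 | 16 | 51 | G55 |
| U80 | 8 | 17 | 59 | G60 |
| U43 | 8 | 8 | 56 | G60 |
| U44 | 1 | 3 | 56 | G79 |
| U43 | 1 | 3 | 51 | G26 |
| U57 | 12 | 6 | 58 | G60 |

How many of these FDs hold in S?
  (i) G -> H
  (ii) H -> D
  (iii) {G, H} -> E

0

(i) G -> H: G=56: 6 rows → H takes values {G46, G60, G79} — violation; G=58: 2 rows → H takes values {G26, G60} — violation; G=51: 3 rows → H takes values {G64, G55, G26} — violation — fails.
(ii) H -> D: H=G79: 2 rows → D takes values {U34, U44} — violation; H=G26: 2 rows → D takes values {U65, U43} — violation; H=G60: 6 rows → D takes values {U80, U57, U65, U43} — violation — fails.
(iii) {G, H} -> E: (G=56, H=G60): 4 rows → E takes values {1, 13, 8} — violation — fails.
None of the 3 dependencies hold.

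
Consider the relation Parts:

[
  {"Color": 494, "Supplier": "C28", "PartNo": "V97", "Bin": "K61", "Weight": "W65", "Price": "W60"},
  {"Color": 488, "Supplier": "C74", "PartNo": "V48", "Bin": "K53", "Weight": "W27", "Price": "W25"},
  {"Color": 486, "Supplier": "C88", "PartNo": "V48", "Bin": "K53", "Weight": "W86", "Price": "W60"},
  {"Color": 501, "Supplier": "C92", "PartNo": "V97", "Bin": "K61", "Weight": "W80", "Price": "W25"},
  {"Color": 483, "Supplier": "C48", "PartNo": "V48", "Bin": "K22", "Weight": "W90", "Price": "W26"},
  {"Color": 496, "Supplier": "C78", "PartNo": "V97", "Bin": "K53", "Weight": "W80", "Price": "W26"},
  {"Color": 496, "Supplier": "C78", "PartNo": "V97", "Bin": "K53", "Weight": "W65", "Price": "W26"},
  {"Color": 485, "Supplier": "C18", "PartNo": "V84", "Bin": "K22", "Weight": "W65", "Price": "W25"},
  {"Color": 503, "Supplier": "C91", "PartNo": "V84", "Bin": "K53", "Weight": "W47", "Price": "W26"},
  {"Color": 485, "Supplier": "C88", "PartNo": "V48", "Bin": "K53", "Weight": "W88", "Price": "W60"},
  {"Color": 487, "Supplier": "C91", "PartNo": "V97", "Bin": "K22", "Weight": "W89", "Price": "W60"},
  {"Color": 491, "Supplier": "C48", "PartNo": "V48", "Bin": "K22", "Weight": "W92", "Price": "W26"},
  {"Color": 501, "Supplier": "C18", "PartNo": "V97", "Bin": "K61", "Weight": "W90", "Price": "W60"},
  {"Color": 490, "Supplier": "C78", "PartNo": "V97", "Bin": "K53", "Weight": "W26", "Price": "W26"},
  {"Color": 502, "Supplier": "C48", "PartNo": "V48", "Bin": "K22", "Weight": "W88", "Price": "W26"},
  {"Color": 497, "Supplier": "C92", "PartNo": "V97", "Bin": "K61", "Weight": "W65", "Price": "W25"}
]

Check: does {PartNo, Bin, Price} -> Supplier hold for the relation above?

No

(PartNo=V97, Bin=K61, Price=W60): 2 rows → Supplier takes values {C28, C18} — violation
(PartNo=V48, Bin=K53, Price=W25): 1 row → Supplier = C74 ✓
(PartNo=V48, Bin=K53, Price=W60): 2 rows → Supplier = C88, C88 ✓
(PartNo=V97, Bin=K61, Price=W25): 2 rows → Supplier = C92, C92 ✓
(PartNo=V48, Bin=K22, Price=W26): 3 rows → Supplier = C48, C48, C48 ✓
(PartNo=V97, Bin=K53, Price=W26): 3 rows → Supplier = C78, C78, C78 ✓
(PartNo=V84, Bin=K22, Price=W25): 1 row → Supplier = C18 ✓
(PartNo=V84, Bin=K53, Price=W26): 1 row → Supplier = C91 ✓
(PartNo=V97, Bin=K22, Price=W60): 1 row → Supplier = C91 ✓
Two rows agree on {PartNo, Bin, Price} but differ on Supplier, so {PartNo, Bin, Price} -> Supplier does not hold.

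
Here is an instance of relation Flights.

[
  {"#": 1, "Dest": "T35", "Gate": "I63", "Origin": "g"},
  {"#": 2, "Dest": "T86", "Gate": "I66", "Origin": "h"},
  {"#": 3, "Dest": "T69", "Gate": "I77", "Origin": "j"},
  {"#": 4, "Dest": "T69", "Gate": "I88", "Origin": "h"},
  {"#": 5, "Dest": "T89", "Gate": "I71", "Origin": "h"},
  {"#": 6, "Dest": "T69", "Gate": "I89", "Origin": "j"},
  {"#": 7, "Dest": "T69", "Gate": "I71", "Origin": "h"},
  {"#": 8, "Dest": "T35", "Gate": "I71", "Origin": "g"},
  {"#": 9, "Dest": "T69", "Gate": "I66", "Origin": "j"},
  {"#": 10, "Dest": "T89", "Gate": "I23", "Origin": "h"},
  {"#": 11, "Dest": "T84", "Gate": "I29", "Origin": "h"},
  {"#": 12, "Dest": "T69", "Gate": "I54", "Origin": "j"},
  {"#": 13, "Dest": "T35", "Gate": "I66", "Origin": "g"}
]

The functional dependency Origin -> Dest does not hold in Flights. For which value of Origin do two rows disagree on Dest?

h

Origin=g: rows 1, 8, 13 → Dest = T35, T35, T35 ✓
Origin=h: rows 2, 4, 5, 7, 10, 11 → Dest takes values {T86, T69, T89, T84} — violation
Origin=j: rows 3, 6, 9, 12 → Dest = T69, T69, T69, T69 ✓
The only Origin value with inconsistent Dest is Origin=h.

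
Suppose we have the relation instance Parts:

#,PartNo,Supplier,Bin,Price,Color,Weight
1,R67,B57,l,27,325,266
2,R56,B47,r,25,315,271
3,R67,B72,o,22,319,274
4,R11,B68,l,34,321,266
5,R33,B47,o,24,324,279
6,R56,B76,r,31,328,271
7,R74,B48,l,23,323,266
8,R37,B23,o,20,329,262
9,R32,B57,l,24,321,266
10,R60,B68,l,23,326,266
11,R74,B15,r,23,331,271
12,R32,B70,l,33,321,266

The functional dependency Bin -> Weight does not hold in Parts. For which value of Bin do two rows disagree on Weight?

Bin=l: rows 1, 4, 7, 9, 10, 12 → Weight = 266, 266, 266, 266, 266, 266 ✓
Bin=r: rows 2, 6, 11 → Weight = 271, 271, 271 ✓
Bin=o: rows 3, 5, 8 → Weight takes values {274, 279, 262} — violation
The only Bin value with inconsistent Weight is Bin=o.

o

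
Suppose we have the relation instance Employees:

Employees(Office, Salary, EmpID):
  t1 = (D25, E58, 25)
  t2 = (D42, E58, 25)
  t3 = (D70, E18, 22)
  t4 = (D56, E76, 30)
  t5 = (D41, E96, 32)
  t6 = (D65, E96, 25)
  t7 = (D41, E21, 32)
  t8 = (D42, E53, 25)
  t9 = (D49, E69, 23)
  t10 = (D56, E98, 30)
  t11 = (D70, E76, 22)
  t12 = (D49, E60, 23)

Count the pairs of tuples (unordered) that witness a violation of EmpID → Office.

EmpID=25: violating pairs (1,2), (1,6), (1,8), (2,6), (6,8) — 5 pairs.
EmpID=22: all 2 rows agree on Office — 0 pairs.
EmpID=30: all 2 rows agree on Office — 0 pairs.
EmpID=32: all 2 rows agree on Office — 0 pairs.
EmpID=23: all 2 rows agree on Office — 0 pairs.

5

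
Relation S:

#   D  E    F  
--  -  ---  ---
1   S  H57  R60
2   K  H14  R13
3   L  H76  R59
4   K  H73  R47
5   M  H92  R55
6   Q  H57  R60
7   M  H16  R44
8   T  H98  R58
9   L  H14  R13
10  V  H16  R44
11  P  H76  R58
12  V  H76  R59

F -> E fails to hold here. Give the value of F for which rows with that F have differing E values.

R58

F=R60: rows 1, 6 → E = H57, H57 ✓
F=R13: rows 2, 9 → E = H14, H14 ✓
F=R59: rows 3, 12 → E = H76, H76 ✓
F=R47: row 4 → E = H73 ✓
F=R55: row 5 → E = H92 ✓
F=R44: rows 7, 10 → E = H16, H16 ✓
F=R58: rows 8, 11 → E takes values {H98, H76} — violation
The only F value with inconsistent E is F=R58.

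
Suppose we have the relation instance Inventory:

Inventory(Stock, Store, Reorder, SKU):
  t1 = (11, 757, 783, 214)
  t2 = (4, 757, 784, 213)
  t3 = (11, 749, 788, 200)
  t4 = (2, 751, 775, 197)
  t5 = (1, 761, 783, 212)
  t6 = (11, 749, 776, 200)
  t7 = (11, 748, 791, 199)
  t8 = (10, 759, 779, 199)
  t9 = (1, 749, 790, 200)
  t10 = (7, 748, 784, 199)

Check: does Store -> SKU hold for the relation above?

No

Store=757: rows 1, 2 → SKU takes values {214, 213} — violation
Store=749: rows 3, 6, 9 → SKU = 200, 200, 200 ✓
Store=751: row 4 → SKU = 197 ✓
Store=761: row 5 → SKU = 212 ✓
Store=748: rows 7, 10 → SKU = 199, 199 ✓
Store=759: row 8 → SKU = 199 ✓
Two rows agree on Store but differ on SKU, so Store -> SKU does not hold.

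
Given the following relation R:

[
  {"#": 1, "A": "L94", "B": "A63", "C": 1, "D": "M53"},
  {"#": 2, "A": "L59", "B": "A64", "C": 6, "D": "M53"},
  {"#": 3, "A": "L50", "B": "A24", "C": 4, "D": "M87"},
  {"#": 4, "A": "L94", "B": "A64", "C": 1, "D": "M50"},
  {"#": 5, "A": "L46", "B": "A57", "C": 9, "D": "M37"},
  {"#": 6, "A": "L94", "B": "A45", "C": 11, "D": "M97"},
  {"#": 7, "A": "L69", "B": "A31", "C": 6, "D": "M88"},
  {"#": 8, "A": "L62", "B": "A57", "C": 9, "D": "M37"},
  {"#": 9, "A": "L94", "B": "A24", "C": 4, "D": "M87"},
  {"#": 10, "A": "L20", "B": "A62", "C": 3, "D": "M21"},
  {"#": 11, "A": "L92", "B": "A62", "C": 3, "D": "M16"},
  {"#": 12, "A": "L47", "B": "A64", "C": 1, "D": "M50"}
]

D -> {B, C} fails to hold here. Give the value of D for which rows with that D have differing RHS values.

M53

D=M53: rows 1, 2 → {B,C} takes values {(A63, 1), (A64, 6)} — violation
D=M87: rows 3, 9 → {B,C} = (A24, 4), (A24, 4) ✓
D=M50: rows 4, 12 → {B,C} = (A64, 1), (A64, 1) ✓
D=M37: rows 5, 8 → {B,C} = (A57, 9), (A57, 9) ✓
D=M97: row 6 → {B,C} = (A45, 11) ✓
D=M88: row 7 → {B,C} = (A31, 6) ✓
D=M21: row 10 → {B,C} = (A62, 3) ✓
D=M16: row 11 → {B,C} = (A62, 3) ✓
The only D value with inconsistent RHS is D=M53.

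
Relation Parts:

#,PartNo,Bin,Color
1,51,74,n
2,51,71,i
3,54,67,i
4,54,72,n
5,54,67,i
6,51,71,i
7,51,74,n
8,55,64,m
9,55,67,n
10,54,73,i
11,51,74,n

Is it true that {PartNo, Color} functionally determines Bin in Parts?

No

(PartNo=51, Color=n): rows 1, 7, 11 → Bin = 74, 74, 74 ✓
(PartNo=51, Color=i): rows 2, 6 → Bin = 71, 71 ✓
(PartNo=54, Color=i): rows 3, 5, 10 → Bin takes values {67, 73} — violation
(PartNo=54, Color=n): row 4 → Bin = 72 ✓
(PartNo=55, Color=m): row 8 → Bin = 64 ✓
(PartNo=55, Color=n): row 9 → Bin = 67 ✓
Two rows agree on {PartNo, Color} but differ on Bin, so {PartNo, Color} → Bin does not hold.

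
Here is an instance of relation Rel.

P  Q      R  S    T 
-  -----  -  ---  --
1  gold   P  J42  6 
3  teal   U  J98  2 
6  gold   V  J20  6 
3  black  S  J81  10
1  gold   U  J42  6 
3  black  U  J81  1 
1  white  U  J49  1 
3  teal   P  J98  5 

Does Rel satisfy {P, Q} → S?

Yes

(P=1, Q=gold): 2 rows → S = J42, J42 ✓
(P=3, Q=teal): 2 rows → S = J98, J98 ✓
(P=6, Q=gold): 1 row → S = J20 ✓
(P=3, Q=black): 2 rows → S = J81, J81 ✓
(P=1, Q=white): 1 row → S = J49 ✓
Every {P, Q} value is associated with a single S value, so {P, Q} → S holds.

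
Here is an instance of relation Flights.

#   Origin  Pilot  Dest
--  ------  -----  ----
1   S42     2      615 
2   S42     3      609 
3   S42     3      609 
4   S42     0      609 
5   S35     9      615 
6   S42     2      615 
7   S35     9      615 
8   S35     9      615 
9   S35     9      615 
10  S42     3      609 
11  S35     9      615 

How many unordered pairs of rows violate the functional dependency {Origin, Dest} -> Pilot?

(Origin=S42, Dest=615): all 2 rows agree on Pilot — 0 pairs.
(Origin=S42, Dest=609): violating pairs (2,4), (3,4), (4,10) — 3 pairs.
(Origin=S35, Dest=615): all 5 rows agree on Pilot — 0 pairs.

3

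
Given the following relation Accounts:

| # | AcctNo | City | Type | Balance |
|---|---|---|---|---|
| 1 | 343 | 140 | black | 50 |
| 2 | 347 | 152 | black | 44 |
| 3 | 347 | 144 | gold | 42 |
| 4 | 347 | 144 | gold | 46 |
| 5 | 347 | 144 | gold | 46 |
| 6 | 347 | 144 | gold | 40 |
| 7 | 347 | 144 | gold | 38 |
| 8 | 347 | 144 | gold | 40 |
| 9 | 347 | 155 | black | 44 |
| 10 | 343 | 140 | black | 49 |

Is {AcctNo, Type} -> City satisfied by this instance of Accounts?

No

(AcctNo=343, Type=black): rows 1, 10 → City = 140, 140 ✓
(AcctNo=347, Type=black): rows 2, 9 → City takes values {152, 155} — violation
(AcctNo=347, Type=gold): rows 3, 4, 5, 6, 7, 8 → City = 144, 144, 144, 144, 144, 144 ✓
Two rows agree on {AcctNo, Type} but differ on City, so {AcctNo, Type} -> City does not hold.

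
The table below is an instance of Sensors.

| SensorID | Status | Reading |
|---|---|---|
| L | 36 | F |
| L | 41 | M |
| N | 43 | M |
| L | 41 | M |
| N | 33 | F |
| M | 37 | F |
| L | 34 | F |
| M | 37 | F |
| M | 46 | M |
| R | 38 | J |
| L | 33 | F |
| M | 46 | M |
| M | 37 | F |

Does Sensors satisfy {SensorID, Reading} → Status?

(SensorID=L, Reading=F): 3 rows → Status takes values {36, 34, 33} — violation
(SensorID=L, Reading=M): 2 rows → Status = 41, 41 ✓
(SensorID=N, Reading=M): 1 row → Status = 43 ✓
(SensorID=N, Reading=F): 1 row → Status = 33 ✓
(SensorID=M, Reading=F): 3 rows → Status = 37, 37, 37 ✓
(SensorID=M, Reading=M): 2 rows → Status = 46, 46 ✓
(SensorID=R, Reading=J): 1 row → Status = 38 ✓
Two rows agree on {SensorID, Reading} but differ on Status, so {SensorID, Reading} → Status does not hold.

No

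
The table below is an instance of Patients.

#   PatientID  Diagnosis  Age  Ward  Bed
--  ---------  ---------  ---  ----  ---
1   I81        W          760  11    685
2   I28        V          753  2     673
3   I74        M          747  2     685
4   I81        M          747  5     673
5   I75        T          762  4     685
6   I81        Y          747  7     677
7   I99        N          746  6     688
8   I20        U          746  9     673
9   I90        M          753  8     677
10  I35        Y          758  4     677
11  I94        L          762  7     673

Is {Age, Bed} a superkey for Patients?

All 11 rows have distinct {Age, Bed} values, so {Age, Bed} → (all attributes) holds and {Age, Bed} is a superkey.

Yes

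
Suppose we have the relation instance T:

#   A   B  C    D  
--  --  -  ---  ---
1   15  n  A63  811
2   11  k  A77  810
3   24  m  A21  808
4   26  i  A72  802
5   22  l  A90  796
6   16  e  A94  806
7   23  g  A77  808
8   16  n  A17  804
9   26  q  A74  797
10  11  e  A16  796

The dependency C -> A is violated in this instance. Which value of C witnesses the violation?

C=A63: row 1 → A = 15 ✓
C=A77: rows 2, 7 → A takes values {11, 23} — violation
C=A21: row 3 → A = 24 ✓
C=A72: row 4 → A = 26 ✓
C=A90: row 5 → A = 22 ✓
C=A94: row 6 → A = 16 ✓
C=A17: row 8 → A = 16 ✓
C=A74: row 9 → A = 26 ✓
C=A16: row 10 → A = 11 ✓
The only C value with inconsistent A is C=A77.

A77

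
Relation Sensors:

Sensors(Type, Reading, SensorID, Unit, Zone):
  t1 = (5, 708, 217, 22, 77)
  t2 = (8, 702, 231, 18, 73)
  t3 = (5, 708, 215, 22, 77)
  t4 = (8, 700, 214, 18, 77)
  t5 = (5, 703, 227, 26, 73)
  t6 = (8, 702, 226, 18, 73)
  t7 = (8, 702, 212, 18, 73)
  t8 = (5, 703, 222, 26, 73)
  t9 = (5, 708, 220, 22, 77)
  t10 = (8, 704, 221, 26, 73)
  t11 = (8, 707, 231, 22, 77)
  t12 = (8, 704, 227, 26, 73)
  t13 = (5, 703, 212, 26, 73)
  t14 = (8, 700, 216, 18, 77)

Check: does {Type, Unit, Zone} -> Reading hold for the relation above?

(Type=5, Unit=22, Zone=77): rows 1, 3, 9 → Reading = 708, 708, 708 ✓
(Type=8, Unit=18, Zone=73): rows 2, 6, 7 → Reading = 702, 702, 702 ✓
(Type=8, Unit=18, Zone=77): rows 4, 14 → Reading = 700, 700 ✓
(Type=5, Unit=26, Zone=73): rows 5, 8, 13 → Reading = 703, 703, 703 ✓
(Type=8, Unit=26, Zone=73): rows 10, 12 → Reading = 704, 704 ✓
(Type=8, Unit=22, Zone=77): row 11 → Reading = 707 ✓
Every {Type, Unit, Zone} value is associated with a single Reading value, so {Type, Unit, Zone} -> Reading holds.

Yes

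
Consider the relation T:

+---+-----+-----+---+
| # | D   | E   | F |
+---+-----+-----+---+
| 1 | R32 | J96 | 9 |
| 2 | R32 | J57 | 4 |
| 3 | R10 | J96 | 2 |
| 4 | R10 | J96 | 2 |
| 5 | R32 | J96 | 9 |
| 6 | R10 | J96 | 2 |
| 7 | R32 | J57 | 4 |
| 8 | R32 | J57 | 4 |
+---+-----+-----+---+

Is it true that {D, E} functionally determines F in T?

(D=R32, E=J96): rows 1, 5 → F = 9, 9 ✓
(D=R32, E=J57): rows 2, 7, 8 → F = 4, 4, 4 ✓
(D=R10, E=J96): rows 3, 4, 6 → F = 2, 2, 2 ✓
Every {D, E} value is associated with a single F value, so {D, E} → F holds.

Yes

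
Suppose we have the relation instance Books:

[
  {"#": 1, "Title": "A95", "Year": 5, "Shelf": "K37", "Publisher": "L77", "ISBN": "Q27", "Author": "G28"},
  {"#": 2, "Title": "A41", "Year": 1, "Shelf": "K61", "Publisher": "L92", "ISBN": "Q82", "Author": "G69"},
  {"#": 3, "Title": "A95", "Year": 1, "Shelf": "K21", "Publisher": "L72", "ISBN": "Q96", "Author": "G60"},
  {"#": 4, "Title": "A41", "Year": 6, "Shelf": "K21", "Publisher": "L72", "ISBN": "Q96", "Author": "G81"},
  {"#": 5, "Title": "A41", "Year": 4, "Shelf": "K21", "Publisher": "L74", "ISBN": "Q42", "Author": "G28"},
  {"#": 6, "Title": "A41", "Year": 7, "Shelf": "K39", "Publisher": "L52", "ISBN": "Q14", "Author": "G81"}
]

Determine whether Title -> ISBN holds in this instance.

Title=A95: rows 1, 3 → ISBN takes values {Q27, Q96} — violation
Title=A41: rows 2, 4, 5, 6 → ISBN takes values {Q82, Q96, Q42, Q14} — violation
Two rows agree on Title but differ on ISBN, so Title -> ISBN does not hold.

No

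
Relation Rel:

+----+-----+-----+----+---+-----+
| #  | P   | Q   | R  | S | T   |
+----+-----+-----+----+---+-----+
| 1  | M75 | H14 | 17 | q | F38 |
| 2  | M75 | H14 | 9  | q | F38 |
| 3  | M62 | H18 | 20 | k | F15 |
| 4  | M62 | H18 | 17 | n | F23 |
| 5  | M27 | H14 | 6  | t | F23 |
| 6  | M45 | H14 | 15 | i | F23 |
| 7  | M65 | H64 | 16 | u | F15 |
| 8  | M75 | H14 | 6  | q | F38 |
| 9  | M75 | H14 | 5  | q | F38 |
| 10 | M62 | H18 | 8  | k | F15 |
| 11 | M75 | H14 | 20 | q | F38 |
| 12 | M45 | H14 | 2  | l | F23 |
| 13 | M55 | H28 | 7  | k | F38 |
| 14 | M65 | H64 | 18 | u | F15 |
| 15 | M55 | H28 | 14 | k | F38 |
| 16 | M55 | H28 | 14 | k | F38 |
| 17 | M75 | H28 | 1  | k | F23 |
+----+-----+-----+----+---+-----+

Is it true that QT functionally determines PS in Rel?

(Q=H14, T=F38): rows 1, 2, 8, 9, 11 → {P,S} = (M75, q), (M75, q), (M75, q), (M75, q), (M75, q) ✓
(Q=H18, T=F15): rows 3, 10 → {P,S} = (M62, k), (M62, k) ✓
(Q=H18, T=F23): row 4 → {P,S} = (M62, n) ✓
(Q=H14, T=F23): rows 5, 6, 12 → {P,S} takes values {(M27, t), (M45, i), (M45, l)} — violation
(Q=H64, T=F15): rows 7, 14 → {P,S} = (M65, u), (M65, u) ✓
(Q=H28, T=F38): rows 13, 15, 16 → {P,S} = (M55, k), (M55, k), (M55, k) ✓
(Q=H28, T=F23): row 17 → {P,S} = (M75, k) ✓
Two rows agree on QT but differ on PS, so QT -> PS does not hold.

No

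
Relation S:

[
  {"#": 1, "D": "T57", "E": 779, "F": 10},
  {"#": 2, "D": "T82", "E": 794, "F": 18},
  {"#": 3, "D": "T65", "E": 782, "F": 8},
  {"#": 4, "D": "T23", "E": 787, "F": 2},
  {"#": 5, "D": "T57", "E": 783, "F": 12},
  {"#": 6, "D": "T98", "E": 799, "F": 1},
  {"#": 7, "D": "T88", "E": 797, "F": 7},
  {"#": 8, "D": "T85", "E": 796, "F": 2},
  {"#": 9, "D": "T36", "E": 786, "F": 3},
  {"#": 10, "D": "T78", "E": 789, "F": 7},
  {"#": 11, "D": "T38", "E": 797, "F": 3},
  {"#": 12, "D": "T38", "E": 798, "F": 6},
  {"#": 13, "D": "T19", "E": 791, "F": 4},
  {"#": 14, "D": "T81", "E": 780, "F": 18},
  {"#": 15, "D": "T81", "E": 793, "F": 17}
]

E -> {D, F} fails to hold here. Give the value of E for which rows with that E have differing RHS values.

E=779: row 1 → {D,F} = (T57, 10) ✓
E=794: row 2 → {D,F} = (T82, 18) ✓
E=782: row 3 → {D,F} = (T65, 8) ✓
E=787: row 4 → {D,F} = (T23, 2) ✓
E=783: row 5 → {D,F} = (T57, 12) ✓
E=799: row 6 → {D,F} = (T98, 1) ✓
E=797: rows 7, 11 → {D,F} takes values {(T88, 7), (T38, 3)} — violation
E=796: row 8 → {D,F} = (T85, 2) ✓
E=786: row 9 → {D,F} = (T36, 3) ✓
E=789: row 10 → {D,F} = (T78, 7) ✓
E=798: row 12 → {D,F} = (T38, 6) ✓
E=791: row 13 → {D,F} = (T19, 4) ✓
E=780: row 14 → {D,F} = (T81, 18) ✓
E=793: row 15 → {D,F} = (T81, 17) ✓
The only E value with inconsistent RHS is E=797.

797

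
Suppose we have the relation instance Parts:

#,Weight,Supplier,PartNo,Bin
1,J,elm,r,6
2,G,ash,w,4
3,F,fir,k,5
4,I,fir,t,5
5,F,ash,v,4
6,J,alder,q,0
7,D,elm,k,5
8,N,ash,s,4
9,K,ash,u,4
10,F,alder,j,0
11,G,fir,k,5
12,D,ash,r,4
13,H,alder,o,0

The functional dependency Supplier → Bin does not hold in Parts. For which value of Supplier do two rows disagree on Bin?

elm

Supplier=elm: rows 1, 7 → Bin takes values {6, 5} — violation
Supplier=ash: rows 2, 5, 8, 9, 12 → Bin = 4, 4, 4, 4, 4 ✓
Supplier=fir: rows 3, 4, 11 → Bin = 5, 5, 5 ✓
Supplier=alder: rows 6, 10, 13 → Bin = 0, 0, 0 ✓
The only Supplier value with inconsistent Bin is Supplier=elm.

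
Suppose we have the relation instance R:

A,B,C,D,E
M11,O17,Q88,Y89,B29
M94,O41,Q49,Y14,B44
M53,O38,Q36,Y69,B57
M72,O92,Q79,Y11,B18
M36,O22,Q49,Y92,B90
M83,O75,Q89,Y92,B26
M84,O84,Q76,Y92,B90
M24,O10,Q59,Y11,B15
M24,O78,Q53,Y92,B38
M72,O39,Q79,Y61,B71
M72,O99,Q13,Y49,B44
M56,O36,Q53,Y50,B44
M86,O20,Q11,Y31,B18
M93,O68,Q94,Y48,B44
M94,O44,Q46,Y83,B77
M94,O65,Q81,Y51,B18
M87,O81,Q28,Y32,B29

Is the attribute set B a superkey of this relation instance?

Yes

All 17 rows have distinct B values, so B → (all attributes) holds and B is a superkey.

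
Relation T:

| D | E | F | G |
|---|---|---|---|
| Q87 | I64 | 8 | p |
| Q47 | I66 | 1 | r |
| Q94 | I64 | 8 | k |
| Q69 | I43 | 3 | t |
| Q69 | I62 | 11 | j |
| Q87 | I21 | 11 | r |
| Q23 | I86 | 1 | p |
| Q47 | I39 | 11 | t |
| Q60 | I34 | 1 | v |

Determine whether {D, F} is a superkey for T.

All 9 rows have distinct {D, F} values, so {D, F} → (all attributes) holds and {D, F} is a superkey.

Yes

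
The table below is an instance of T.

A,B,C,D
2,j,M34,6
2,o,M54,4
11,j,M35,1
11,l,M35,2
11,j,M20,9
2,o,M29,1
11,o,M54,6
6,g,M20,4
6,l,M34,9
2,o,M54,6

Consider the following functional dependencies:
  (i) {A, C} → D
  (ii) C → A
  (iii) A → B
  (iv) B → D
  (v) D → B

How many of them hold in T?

0

(i) {A, C} → D: (A=2, C=M54): 2 rows → D takes values {4, 6} — violation; (A=11, C=M35): 2 rows → D takes values {1, 2} — violation — fails.
(ii) C → A: C=M34: 2 rows → A takes values {2, 6} — violation; C=M54: 3 rows → A takes values {2, 11} — violation; C=M20: 2 rows → A takes values {11, 6} — violation — fails.
(iii) A → B: A=2: 4 rows → B takes values {j, o} — violation; A=11: 4 rows → B takes values {j, l, o} — violation; A=6: 2 rows → B takes values {g, l} — violation — fails.
(iv) B → D: B=j: 3 rows → D takes values {6, 1, 9} — violation; B=o: 4 rows → D takes values {4, 1, 6} — violation; B=l: 2 rows → D takes values {2, 9} — violation — fails.
(v) D → B: D=6: 3 rows → B takes values {j, o} — violation; D=4: 2 rows → B takes values {o, g} — violation; D=1: 2 rows → B takes values {j, o} — violation; D=9: 2 rows → B takes values {j, l} — violation — fails.
None of the 5 dependencies hold.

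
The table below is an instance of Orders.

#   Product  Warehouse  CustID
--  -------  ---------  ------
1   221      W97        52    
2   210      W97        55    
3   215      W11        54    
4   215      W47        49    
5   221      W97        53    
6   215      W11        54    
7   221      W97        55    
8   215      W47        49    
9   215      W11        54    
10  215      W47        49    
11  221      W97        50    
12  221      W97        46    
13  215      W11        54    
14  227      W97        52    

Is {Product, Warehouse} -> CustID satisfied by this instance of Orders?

(Product=221, Warehouse=W97): rows 1, 5, 7, 11, 12 → CustID takes values {52, 53, 55, 50, 46} — violation
(Product=210, Warehouse=W97): row 2 → CustID = 55 ✓
(Product=215, Warehouse=W11): rows 3, 6, 9, 13 → CustID = 54, 54, 54, 54 ✓
(Product=215, Warehouse=W47): rows 4, 8, 10 → CustID = 49, 49, 49 ✓
(Product=227, Warehouse=W97): row 14 → CustID = 52 ✓
Two rows agree on {Product, Warehouse} but differ on CustID, so {Product, Warehouse} -> CustID does not hold.

No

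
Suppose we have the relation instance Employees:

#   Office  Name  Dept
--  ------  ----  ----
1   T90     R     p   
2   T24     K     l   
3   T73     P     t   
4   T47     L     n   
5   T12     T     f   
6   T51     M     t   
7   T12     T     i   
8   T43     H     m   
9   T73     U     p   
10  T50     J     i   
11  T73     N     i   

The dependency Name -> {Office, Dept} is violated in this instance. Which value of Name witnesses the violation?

Name=R: row 1 → {Office,Dept} = (T90, p) ✓
Name=K: row 2 → {Office,Dept} = (T24, l) ✓
Name=P: row 3 → {Office,Dept} = (T73, t) ✓
Name=L: row 4 → {Office,Dept} = (T47, n) ✓
Name=T: rows 5, 7 → {Office,Dept} takes values {(T12, f), (T12, i)} — violation
Name=M: row 6 → {Office,Dept} = (T51, t) ✓
Name=H: row 8 → {Office,Dept} = (T43, m) ✓
Name=U: row 9 → {Office,Dept} = (T73, p) ✓
Name=J: row 10 → {Office,Dept} = (T50, i) ✓
Name=N: row 11 → {Office,Dept} = (T73, i) ✓
The only Name value with inconsistent RHS is Name=T.

T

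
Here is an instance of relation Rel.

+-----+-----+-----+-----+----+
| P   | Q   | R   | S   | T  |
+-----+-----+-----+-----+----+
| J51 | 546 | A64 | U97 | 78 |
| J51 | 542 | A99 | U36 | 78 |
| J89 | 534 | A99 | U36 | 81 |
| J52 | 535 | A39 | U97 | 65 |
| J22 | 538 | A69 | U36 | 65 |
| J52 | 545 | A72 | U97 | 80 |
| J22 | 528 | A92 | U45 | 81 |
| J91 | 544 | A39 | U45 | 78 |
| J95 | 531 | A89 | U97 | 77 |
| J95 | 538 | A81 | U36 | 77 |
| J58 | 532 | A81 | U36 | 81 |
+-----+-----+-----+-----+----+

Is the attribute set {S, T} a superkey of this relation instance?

Two distinct rows share (S=U36, T=81), so {S, T} does not determine every attribute — not a superkey.

No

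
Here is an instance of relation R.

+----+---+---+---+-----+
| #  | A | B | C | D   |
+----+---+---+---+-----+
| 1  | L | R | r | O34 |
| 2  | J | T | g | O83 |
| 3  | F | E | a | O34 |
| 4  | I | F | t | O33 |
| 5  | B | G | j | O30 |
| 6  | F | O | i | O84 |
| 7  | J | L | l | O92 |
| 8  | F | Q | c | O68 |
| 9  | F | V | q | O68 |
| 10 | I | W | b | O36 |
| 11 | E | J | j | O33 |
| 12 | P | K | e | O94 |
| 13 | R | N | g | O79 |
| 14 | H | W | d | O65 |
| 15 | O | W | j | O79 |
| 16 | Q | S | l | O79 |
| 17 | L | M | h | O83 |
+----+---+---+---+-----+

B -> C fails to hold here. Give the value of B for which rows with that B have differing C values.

B=R: row 1 → C = r ✓
B=T: row 2 → C = g ✓
B=E: row 3 → C = a ✓
B=F: row 4 → C = t ✓
B=G: row 5 → C = j ✓
B=O: row 6 → C = i ✓
B=L: row 7 → C = l ✓
B=Q: row 8 → C = c ✓
B=V: row 9 → C = q ✓
B=W: rows 10, 14, 15 → C takes values {b, d, j} — violation
B=J: row 11 → C = j ✓
B=K: row 12 → C = e ✓
B=N: row 13 → C = g ✓
B=S: row 16 → C = l ✓
B=M: row 17 → C = h ✓
The only B value with inconsistent C is B=W.

W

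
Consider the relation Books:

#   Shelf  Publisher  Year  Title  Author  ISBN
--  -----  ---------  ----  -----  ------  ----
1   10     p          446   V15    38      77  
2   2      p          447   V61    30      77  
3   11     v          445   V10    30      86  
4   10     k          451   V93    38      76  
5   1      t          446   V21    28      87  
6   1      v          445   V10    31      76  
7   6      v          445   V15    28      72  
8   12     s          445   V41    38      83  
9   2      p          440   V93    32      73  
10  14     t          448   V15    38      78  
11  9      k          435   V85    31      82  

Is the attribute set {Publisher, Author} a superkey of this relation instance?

Yes

All 11 rows have distinct {Publisher, Author} values, so {Publisher, Author} → (all attributes) holds and {Publisher, Author} is a superkey.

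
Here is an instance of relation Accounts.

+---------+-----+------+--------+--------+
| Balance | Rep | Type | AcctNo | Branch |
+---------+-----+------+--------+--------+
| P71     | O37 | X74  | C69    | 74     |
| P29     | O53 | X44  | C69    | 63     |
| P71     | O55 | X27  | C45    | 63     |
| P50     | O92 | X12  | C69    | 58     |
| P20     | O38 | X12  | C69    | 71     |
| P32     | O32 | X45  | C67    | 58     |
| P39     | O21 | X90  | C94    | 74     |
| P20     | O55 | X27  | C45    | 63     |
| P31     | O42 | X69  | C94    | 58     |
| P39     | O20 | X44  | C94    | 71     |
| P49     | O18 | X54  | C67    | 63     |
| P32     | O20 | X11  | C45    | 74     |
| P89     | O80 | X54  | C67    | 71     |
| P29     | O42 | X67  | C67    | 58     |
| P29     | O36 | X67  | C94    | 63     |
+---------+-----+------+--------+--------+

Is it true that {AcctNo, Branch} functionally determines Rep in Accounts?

No

(AcctNo=C69, Branch=74): 1 row → Rep = O37 ✓
(AcctNo=C69, Branch=63): 1 row → Rep = O53 ✓
(AcctNo=C45, Branch=63): 2 rows → Rep = O55, O55 ✓
(AcctNo=C69, Branch=58): 1 row → Rep = O92 ✓
(AcctNo=C69, Branch=71): 1 row → Rep = O38 ✓
(AcctNo=C67, Branch=58): 2 rows → Rep takes values {O32, O42} — violation
(AcctNo=C94, Branch=74): 1 row → Rep = O21 ✓
(AcctNo=C94, Branch=58): 1 row → Rep = O42 ✓
(AcctNo=C94, Branch=71): 1 row → Rep = O20 ✓
(AcctNo=C67, Branch=63): 1 row → Rep = O18 ✓
(AcctNo=C45, Branch=74): 1 row → Rep = O20 ✓
(AcctNo=C67, Branch=71): 1 row → Rep = O80 ✓
(AcctNo=C94, Branch=63): 1 row → Rep = O36 ✓
Two rows agree on {AcctNo, Branch} but differ on Rep, so {AcctNo, Branch} -> Rep does not hold.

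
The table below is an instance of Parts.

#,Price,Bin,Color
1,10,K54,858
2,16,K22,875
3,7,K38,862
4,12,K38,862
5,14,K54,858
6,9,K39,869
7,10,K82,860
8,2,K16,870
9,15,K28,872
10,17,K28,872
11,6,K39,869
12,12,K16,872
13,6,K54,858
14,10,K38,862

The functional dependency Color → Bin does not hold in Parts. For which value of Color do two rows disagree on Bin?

872

Color=858: rows 1, 5, 13 → Bin = K54, K54, K54 ✓
Color=875: row 2 → Bin = K22 ✓
Color=862: rows 3, 4, 14 → Bin = K38, K38, K38 ✓
Color=869: rows 6, 11 → Bin = K39, K39 ✓
Color=860: row 7 → Bin = K82 ✓
Color=870: row 8 → Bin = K16 ✓
Color=872: rows 9, 10, 12 → Bin takes values {K28, K16} — violation
The only Color value with inconsistent Bin is Color=872.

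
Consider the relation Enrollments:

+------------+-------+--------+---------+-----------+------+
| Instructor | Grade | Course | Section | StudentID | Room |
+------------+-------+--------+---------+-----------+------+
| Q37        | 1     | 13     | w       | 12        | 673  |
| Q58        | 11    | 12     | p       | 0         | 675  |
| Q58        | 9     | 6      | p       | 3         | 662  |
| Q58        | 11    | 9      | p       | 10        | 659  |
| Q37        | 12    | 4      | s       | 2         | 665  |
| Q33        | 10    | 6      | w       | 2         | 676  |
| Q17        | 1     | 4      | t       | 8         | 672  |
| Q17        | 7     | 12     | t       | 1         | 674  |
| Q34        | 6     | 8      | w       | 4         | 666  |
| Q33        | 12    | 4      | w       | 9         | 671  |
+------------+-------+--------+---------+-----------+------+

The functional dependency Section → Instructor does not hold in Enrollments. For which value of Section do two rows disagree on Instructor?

w

Section=w: 4 rows → Instructor takes values {Q37, Q33, Q34} — violation
Section=p: 3 rows → Instructor = Q58, Q58, Q58 ✓
Section=s: 1 row → Instructor = Q37 ✓
Section=t: 2 rows → Instructor = Q17, Q17 ✓
The only Section value with inconsistent Instructor is Section=w.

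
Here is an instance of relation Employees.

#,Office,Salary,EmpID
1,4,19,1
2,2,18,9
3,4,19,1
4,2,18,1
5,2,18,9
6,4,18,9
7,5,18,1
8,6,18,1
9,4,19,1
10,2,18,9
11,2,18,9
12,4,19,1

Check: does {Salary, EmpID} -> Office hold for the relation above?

(Salary=19, EmpID=1): rows 1, 3, 9, 12 → Office = 4, 4, 4, 4 ✓
(Salary=18, EmpID=9): rows 2, 5, 6, 10, 11 → Office takes values {2, 4} — violation
(Salary=18, EmpID=1): rows 4, 7, 8 → Office takes values {2, 5, 6} — violation
Two rows agree on {Salary, EmpID} but differ on Office, so {Salary, EmpID} -> Office does not hold.

No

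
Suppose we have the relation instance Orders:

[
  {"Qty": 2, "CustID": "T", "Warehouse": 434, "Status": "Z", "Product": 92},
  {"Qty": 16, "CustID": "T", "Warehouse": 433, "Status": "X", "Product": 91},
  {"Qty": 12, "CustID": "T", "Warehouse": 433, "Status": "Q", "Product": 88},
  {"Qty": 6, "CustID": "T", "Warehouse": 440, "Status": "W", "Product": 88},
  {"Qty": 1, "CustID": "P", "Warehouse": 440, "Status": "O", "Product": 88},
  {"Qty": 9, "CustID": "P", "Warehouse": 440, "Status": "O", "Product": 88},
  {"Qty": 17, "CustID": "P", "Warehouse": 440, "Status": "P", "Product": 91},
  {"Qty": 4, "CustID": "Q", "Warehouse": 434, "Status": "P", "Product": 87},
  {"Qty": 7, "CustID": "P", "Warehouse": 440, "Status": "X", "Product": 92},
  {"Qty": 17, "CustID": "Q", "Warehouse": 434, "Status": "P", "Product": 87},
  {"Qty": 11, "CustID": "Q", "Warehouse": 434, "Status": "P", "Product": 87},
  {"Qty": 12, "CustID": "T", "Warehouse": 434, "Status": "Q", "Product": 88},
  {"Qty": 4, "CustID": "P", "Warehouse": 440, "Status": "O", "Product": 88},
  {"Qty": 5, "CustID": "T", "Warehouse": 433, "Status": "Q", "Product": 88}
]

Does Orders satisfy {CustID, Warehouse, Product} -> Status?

Yes

(CustID=T, Warehouse=434, Product=92): 1 row → Status = Z ✓
(CustID=T, Warehouse=433, Product=91): 1 row → Status = X ✓
(CustID=T, Warehouse=433, Product=88): 2 rows → Status = Q, Q ✓
(CustID=T, Warehouse=440, Product=88): 1 row → Status = W ✓
(CustID=P, Warehouse=440, Product=88): 3 rows → Status = O, O, O ✓
(CustID=P, Warehouse=440, Product=91): 1 row → Status = P ✓
(CustID=Q, Warehouse=434, Product=87): 3 rows → Status = P, P, P ✓
(CustID=P, Warehouse=440, Product=92): 1 row → Status = X ✓
(CustID=T, Warehouse=434, Product=88): 1 row → Status = Q ✓
Every {CustID, Warehouse, Product} value is associated with a single Status value, so {CustID, Warehouse, Product} -> Status holds.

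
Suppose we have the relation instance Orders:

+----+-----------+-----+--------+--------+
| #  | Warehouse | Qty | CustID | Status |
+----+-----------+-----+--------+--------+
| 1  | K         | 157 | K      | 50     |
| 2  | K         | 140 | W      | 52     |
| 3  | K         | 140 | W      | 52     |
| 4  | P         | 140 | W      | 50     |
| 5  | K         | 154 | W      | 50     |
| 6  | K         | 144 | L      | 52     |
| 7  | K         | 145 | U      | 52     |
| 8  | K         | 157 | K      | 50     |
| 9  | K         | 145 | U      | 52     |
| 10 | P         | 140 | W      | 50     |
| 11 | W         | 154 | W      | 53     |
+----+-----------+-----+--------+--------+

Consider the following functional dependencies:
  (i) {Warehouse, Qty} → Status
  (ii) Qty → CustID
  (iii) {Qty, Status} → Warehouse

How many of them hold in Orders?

(i) {Warehouse, Qty} → Status: every LHS value maps to a single RHS value — holds.
(ii) Qty → CustID: every LHS value maps to a single RHS value — holds.
(iii) {Qty, Status} → Warehouse: every LHS value maps to a single RHS value — holds.
3 of the 3 dependencies hold.

3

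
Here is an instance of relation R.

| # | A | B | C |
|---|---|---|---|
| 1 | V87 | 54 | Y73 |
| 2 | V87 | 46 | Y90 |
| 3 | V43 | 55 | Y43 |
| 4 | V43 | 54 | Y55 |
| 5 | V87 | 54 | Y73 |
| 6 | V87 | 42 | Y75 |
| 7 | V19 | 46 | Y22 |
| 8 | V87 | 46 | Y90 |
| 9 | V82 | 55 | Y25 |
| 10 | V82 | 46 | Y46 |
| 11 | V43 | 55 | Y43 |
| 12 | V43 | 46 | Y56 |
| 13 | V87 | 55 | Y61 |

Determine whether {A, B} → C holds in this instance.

Yes

(A=V87, B=54): rows 1, 5 → C = Y73, Y73 ✓
(A=V87, B=46): rows 2, 8 → C = Y90, Y90 ✓
(A=V43, B=55): rows 3, 11 → C = Y43, Y43 ✓
(A=V43, B=54): row 4 → C = Y55 ✓
(A=V87, B=42): row 6 → C = Y75 ✓
(A=V19, B=46): row 7 → C = Y22 ✓
(A=V82, B=55): row 9 → C = Y25 ✓
(A=V82, B=46): row 10 → C = Y46 ✓
(A=V43, B=46): row 12 → C = Y56 ✓
(A=V87, B=55): row 13 → C = Y61 ✓
Every {A, B} value is associated with a single C value, so {A, B} → C holds.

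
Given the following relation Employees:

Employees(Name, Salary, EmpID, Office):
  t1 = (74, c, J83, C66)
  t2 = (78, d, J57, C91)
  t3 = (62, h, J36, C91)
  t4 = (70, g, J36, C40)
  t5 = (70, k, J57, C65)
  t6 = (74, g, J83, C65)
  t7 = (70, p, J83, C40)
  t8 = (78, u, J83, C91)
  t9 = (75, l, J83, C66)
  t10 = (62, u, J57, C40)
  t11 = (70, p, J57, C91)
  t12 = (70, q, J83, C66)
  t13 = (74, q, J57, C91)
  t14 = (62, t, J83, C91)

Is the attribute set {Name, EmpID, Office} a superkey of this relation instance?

Yes

All 14 rows have distinct {Name, EmpID, Office} values, so {Name, EmpID, Office} → (all attributes) holds and {Name, EmpID, Office} is a superkey.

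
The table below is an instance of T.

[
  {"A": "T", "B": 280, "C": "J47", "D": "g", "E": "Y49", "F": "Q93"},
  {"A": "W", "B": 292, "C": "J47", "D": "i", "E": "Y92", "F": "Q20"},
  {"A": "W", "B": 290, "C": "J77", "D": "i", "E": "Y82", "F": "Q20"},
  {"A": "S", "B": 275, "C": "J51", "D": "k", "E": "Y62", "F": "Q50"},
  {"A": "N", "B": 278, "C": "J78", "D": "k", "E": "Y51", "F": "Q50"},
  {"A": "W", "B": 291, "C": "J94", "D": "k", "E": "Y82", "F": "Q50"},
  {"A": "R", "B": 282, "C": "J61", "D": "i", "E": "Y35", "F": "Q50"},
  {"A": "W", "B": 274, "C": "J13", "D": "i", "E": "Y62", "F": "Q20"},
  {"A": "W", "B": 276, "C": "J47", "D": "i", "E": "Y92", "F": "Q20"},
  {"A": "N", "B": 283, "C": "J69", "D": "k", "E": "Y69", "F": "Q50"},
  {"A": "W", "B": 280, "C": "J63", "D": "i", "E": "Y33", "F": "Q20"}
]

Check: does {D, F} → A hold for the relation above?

No

(D=g, F=Q93): 1 row → A = T ✓
(D=i, F=Q20): 5 rows → A = W, W, W, W, W ✓
(D=k, F=Q50): 4 rows → A takes values {S, N, W} — violation
(D=i, F=Q50): 1 row → A = R ✓
Two rows agree on {D, F} but differ on A, so {D, F} → A does not hold.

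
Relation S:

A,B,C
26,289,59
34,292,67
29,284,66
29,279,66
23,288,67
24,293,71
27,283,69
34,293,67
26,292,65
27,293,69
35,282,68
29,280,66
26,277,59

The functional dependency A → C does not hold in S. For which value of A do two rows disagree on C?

26

A=26: 3 rows → C takes values {59, 65} — violation
A=34: 2 rows → C = 67, 67 ✓
A=29: 3 rows → C = 66, 66, 66 ✓
A=23: 1 row → C = 67 ✓
A=24: 1 row → C = 71 ✓
A=27: 2 rows → C = 69, 69 ✓
A=35: 1 row → C = 68 ✓
The only A value with inconsistent C is A=26.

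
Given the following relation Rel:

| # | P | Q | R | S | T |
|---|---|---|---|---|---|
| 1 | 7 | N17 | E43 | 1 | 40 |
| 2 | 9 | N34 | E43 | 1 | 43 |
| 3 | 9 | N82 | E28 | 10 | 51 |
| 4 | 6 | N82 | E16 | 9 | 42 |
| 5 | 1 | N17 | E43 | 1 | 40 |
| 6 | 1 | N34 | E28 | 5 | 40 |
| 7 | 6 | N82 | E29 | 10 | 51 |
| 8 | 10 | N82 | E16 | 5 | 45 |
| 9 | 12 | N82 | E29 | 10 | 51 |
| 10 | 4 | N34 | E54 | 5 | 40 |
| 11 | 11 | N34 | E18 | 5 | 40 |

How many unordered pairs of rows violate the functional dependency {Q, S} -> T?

(Q=N17, S=1): all 2 rows agree on T — 0 pairs.
(Q=N82, S=10): all 3 rows agree on T — 0 pairs.
(Q=N34, S=5): all 3 rows agree on T — 0 pairs.

0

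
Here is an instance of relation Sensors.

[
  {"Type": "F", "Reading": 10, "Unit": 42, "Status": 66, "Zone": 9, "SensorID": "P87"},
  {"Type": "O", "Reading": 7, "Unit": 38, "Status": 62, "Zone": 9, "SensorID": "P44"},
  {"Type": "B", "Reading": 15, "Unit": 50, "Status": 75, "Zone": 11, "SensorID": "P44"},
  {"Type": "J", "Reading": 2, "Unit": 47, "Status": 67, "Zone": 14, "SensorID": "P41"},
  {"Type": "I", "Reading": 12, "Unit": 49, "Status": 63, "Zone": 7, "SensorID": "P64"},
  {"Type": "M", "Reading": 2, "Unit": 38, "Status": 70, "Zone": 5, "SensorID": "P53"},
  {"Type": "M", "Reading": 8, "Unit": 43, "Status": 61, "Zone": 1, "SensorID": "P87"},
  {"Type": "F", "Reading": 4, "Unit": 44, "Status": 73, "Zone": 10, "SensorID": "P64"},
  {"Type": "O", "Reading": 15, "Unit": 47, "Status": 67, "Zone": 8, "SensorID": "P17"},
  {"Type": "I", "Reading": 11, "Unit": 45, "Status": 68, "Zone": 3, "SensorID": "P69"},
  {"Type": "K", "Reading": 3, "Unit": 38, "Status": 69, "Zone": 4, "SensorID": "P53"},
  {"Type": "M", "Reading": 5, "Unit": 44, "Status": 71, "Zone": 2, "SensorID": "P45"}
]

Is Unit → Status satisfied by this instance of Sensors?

Unit=42: 1 row → Status = 66 ✓
Unit=38: 3 rows → Status takes values {62, 70, 69} — violation
Unit=50: 1 row → Status = 75 ✓
Unit=47: 2 rows → Status = 67, 67 ✓
Unit=49: 1 row → Status = 63 ✓
Unit=43: 1 row → Status = 61 ✓
Unit=44: 2 rows → Status takes values {73, 71} — violation
Unit=45: 1 row → Status = 68 ✓
Two rows agree on Unit but differ on Status, so Unit → Status does not hold.

No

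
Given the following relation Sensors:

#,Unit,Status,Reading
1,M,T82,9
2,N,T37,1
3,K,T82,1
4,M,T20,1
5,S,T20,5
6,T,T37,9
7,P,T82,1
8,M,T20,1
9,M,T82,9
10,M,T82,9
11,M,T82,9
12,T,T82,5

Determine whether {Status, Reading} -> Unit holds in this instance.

No

(Status=T82, Reading=9): rows 1, 9, 10, 11 → Unit = M, M, M, M ✓
(Status=T37, Reading=1): row 2 → Unit = N ✓
(Status=T82, Reading=1): rows 3, 7 → Unit takes values {K, P} — violation
(Status=T20, Reading=1): rows 4, 8 → Unit = M, M ✓
(Status=T20, Reading=5): row 5 → Unit = S ✓
(Status=T37, Reading=9): row 6 → Unit = T ✓
(Status=T82, Reading=5): row 12 → Unit = T ✓
Two rows agree on {Status, Reading} but differ on Unit, so {Status, Reading} -> Unit does not hold.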